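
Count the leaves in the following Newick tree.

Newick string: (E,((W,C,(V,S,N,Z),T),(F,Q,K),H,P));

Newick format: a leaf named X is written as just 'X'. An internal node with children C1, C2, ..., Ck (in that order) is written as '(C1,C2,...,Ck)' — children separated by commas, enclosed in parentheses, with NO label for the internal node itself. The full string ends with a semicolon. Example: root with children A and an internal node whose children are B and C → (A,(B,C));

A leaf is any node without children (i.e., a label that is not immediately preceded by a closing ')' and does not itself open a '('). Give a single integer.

Answer: 13

Derivation:
Newick: (E,((W,C,(V,S,N,Z),T),(F,Q,K),H,P));
Scan left-to-right; a leaf is any maximal label run not followed by '(':
  pos 1: leaf 'E' → count = 1
  pos 5: leaf 'W' → count = 2
  pos 7: leaf 'C' → count = 3
  pos 10: leaf 'V' → count = 4
  pos 12: leaf 'S' → count = 5
  pos 14: leaf 'N' → count = 6
  pos 16: leaf 'Z' → count = 7
  pos 19: leaf 'T' → count = 8
  pos 23: leaf 'F' → count = 9
  pos 25: leaf 'Q' → count = 10
  pos 27: leaf 'K' → count = 11
  pos 30: leaf 'H' → count = 12
  pos 32: leaf 'P' → count = 13
Total leaves: 13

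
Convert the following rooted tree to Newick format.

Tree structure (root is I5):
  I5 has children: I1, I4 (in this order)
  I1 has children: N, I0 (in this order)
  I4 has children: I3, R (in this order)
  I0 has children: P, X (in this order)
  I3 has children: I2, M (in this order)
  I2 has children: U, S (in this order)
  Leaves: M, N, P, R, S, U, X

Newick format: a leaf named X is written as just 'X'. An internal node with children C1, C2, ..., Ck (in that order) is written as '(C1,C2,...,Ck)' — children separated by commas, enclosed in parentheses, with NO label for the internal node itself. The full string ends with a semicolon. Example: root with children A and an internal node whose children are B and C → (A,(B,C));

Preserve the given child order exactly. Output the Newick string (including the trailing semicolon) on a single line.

Answer: ((N,(P,X)),(((U,S),M),R));

Derivation:
internal I5 with children ['I1', 'I4']
  internal I1 with children ['N', 'I0']
    leaf 'N' → 'N'
    internal I0 with children ['P', 'X']
      leaf 'P' → 'P'
      leaf 'X' → 'X'
    → '(P,X)'
  → '(N,(P,X))'
  internal I4 with children ['I3', 'R']
    internal I3 with children ['I2', 'M']
      internal I2 with children ['U', 'S']
        leaf 'U' → 'U'
        leaf 'S' → 'S'
      → '(U,S)'
      leaf 'M' → 'M'
    → '((U,S),M)'
    leaf 'R' → 'R'
  → '(((U,S),M),R)'
→ '((N,(P,X)),(((U,S),M),R))'
Final: ((N,(P,X)),(((U,S),M),R));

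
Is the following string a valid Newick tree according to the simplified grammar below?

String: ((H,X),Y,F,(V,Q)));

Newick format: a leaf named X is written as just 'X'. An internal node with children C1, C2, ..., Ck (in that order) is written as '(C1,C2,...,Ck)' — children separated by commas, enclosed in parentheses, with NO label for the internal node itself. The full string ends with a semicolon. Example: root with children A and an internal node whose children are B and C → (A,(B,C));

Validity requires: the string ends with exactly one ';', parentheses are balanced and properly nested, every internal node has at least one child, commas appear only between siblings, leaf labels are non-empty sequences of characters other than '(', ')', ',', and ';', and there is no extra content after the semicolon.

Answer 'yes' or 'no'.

Answer: no

Derivation:
Input: ((H,X),Y,F,(V,Q)));
Paren balance: 3 '(' vs 4 ')' MISMATCH
Ends with single ';': True
Full parse: FAILS (extra content after tree at pos 17)
Valid: False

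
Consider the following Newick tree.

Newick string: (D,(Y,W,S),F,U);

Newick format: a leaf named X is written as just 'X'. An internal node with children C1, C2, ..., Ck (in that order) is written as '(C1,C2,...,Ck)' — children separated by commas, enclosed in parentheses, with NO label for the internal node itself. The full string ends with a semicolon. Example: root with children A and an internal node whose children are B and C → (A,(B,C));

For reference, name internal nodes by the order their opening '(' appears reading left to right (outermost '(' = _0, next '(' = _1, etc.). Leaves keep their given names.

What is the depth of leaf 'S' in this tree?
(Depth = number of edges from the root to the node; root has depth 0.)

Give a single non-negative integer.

Answer: 2

Derivation:
Newick: (D,(Y,W,S),F,U);
Naming internals by '(' encounter order: outermost '(' = _0, next = _1, ...
Query node: S
Path from root: _0 -> _1 -> S
Depth of S: 2 (number of edges from root)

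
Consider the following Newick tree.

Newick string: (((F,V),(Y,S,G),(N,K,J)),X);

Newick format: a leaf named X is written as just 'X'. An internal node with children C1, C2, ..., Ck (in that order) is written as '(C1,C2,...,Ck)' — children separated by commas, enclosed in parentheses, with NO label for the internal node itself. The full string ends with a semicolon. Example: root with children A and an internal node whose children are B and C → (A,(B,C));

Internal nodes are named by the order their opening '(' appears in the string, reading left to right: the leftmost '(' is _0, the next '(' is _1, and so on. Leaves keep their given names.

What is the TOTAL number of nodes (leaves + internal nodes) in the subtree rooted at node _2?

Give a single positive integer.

Newick: (((F,V),(Y,S,G),(N,K,J)),X);
Locate _2: it is the '(' at position 2 (the 3rd '(' reading left to right).
Query: subtree rooted at _2
_2: subtree_size = 1 + 2
  F: subtree_size = 1 + 0
  V: subtree_size = 1 + 0
Total subtree size of _2: 3

Answer: 3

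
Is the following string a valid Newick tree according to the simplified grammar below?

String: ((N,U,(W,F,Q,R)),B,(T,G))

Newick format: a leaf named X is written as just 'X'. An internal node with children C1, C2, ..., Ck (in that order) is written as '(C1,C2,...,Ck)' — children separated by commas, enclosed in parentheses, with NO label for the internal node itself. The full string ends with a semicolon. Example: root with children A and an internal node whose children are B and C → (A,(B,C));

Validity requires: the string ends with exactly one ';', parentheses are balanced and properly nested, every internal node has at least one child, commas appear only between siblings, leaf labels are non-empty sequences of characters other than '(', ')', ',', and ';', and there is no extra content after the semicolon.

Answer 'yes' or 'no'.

Input: ((N,U,(W,F,Q,R)),B,(T,G))
Paren balance: 4 '(' vs 4 ')' OK
Ends with single ';': False
Full parse: FAILS (must end with ;)
Valid: False

Answer: no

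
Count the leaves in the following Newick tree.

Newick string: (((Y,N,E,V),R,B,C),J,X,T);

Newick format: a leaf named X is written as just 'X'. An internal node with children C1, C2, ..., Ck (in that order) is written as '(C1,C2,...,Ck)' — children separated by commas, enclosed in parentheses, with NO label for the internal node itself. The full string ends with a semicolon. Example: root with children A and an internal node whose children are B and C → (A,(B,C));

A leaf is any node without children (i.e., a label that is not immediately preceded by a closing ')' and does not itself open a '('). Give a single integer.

Answer: 10

Derivation:
Newick: (((Y,N,E,V),R,B,C),J,X,T);
Scan left-to-right; a leaf is any maximal label run not followed by '(':
  pos 3: leaf 'Y' → count = 1
  pos 5: leaf 'N' → count = 2
  pos 7: leaf 'E' → count = 3
  pos 9: leaf 'V' → count = 4
  pos 12: leaf 'R' → count = 5
  pos 14: leaf 'B' → count = 6
  pos 16: leaf 'C' → count = 7
  pos 19: leaf 'J' → count = 8
  pos 21: leaf 'X' → count = 9
  pos 23: leaf 'T' → count = 10
Total leaves: 10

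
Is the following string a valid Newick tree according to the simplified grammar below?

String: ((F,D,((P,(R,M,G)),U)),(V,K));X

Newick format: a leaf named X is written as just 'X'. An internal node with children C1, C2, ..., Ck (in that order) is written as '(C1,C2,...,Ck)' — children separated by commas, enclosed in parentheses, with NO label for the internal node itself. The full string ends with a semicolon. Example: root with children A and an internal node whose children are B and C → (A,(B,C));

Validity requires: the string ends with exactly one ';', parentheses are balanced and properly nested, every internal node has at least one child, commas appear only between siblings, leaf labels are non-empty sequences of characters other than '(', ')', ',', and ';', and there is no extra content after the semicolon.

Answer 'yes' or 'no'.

Answer: no

Derivation:
Input: ((F,D,((P,(R,M,G)),U)),(V,K));X
Paren balance: 6 '(' vs 6 ')' OK
Ends with single ';': False
Full parse: FAILS (must end with ;)
Valid: False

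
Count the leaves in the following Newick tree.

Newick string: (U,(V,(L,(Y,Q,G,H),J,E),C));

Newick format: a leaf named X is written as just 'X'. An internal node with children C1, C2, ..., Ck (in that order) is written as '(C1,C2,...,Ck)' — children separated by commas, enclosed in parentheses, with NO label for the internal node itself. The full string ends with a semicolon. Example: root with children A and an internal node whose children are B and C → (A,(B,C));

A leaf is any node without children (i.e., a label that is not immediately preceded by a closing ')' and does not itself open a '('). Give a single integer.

Newick: (U,(V,(L,(Y,Q,G,H),J,E),C));
Scan left-to-right; a leaf is any maximal label run not followed by '(':
  pos 1: leaf 'U' → count = 1
  pos 4: leaf 'V' → count = 2
  pos 7: leaf 'L' → count = 3
  pos 10: leaf 'Y' → count = 4
  pos 12: leaf 'Q' → count = 5
  pos 14: leaf 'G' → count = 6
  pos 16: leaf 'H' → count = 7
  pos 19: leaf 'J' → count = 8
  pos 21: leaf 'E' → count = 9
  pos 24: leaf 'C' → count = 10
Total leaves: 10

Answer: 10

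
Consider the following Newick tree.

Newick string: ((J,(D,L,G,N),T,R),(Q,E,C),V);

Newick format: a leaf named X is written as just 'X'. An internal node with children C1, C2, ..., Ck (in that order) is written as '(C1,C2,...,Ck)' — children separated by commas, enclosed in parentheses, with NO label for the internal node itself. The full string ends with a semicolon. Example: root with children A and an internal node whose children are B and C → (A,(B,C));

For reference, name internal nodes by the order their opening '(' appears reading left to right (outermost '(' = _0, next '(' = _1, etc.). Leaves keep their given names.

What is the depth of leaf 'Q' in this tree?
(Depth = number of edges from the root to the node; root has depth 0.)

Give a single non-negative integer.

Newick: ((J,(D,L,G,N),T,R),(Q,E,C),V);
Naming internals by '(' encounter order: outermost '(' = _0, next = _1, ...
Query node: Q
Path from root: _0 -> _3 -> Q
Depth of Q: 2 (number of edges from root)

Answer: 2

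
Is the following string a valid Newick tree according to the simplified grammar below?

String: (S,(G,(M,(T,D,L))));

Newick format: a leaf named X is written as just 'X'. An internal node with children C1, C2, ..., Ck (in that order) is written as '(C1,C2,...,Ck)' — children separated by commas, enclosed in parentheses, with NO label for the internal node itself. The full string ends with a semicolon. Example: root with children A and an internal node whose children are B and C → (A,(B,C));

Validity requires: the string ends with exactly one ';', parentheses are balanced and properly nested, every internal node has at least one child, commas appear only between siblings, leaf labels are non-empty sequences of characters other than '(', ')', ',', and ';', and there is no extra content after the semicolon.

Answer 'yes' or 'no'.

Answer: yes

Derivation:
Input: (S,(G,(M,(T,D,L))));
Paren balance: 4 '(' vs 4 ')' OK
Ends with single ';': True
Full parse: OK
Valid: True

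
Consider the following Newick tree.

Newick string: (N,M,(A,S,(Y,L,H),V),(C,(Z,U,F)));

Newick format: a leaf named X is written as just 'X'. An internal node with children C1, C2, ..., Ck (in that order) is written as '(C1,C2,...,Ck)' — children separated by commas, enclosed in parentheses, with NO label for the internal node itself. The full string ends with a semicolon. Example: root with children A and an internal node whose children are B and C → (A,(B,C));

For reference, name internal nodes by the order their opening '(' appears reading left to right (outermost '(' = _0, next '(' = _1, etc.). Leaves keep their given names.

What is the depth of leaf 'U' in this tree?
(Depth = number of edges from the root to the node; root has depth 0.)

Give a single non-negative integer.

Newick: (N,M,(A,S,(Y,L,H),V),(C,(Z,U,F)));
Naming internals by '(' encounter order: outermost '(' = _0, next = _1, ...
Query node: U
Path from root: _0 -> _3 -> _4 -> U
Depth of U: 3 (number of edges from root)

Answer: 3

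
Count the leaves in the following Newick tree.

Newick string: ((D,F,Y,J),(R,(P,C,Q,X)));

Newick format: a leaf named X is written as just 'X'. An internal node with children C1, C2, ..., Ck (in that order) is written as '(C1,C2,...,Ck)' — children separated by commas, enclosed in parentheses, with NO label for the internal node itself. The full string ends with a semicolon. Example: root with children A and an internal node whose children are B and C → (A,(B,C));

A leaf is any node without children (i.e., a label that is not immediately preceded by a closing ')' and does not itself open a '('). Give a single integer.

Newick: ((D,F,Y,J),(R,(P,C,Q,X)));
Scan left-to-right; a leaf is any maximal label run not followed by '(':
  pos 2: leaf 'D' → count = 1
  pos 4: leaf 'F' → count = 2
  pos 6: leaf 'Y' → count = 3
  pos 8: leaf 'J' → count = 4
  pos 12: leaf 'R' → count = 5
  pos 15: leaf 'P' → count = 6
  pos 17: leaf 'C' → count = 7
  pos 19: leaf 'Q' → count = 8
  pos 21: leaf 'X' → count = 9
Total leaves: 9

Answer: 9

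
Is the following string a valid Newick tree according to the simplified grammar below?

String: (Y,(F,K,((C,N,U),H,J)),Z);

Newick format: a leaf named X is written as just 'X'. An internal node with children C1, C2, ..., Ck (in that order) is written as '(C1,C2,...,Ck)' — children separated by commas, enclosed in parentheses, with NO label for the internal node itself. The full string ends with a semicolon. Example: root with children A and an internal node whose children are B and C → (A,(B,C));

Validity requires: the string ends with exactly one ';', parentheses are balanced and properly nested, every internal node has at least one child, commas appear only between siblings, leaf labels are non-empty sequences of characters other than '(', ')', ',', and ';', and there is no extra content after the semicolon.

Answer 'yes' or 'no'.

Answer: yes

Derivation:
Input: (Y,(F,K,((C,N,U),H,J)),Z);
Paren balance: 4 '(' vs 4 ')' OK
Ends with single ';': True
Full parse: OK
Valid: True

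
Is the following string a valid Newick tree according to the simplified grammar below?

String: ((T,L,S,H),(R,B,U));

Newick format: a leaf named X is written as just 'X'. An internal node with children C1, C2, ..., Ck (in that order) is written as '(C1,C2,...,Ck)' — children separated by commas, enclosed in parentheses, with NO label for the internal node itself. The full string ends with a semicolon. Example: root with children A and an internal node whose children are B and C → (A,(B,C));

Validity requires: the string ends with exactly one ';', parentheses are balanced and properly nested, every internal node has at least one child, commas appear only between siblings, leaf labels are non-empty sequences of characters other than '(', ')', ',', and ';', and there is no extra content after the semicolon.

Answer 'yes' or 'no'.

Answer: yes

Derivation:
Input: ((T,L,S,H),(R,B,U));
Paren balance: 3 '(' vs 3 ')' OK
Ends with single ';': True
Full parse: OK
Valid: True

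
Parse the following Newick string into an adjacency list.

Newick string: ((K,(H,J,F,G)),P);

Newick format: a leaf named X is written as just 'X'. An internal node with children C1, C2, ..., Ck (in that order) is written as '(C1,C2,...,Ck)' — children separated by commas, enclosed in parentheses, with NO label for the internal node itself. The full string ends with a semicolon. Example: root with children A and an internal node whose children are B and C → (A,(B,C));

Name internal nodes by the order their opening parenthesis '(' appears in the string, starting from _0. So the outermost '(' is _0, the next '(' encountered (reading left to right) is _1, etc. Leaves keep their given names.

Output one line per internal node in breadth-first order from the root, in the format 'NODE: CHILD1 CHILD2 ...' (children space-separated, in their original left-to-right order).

Answer: _0: _1 P
_1: K _2
_2: H J F G

Derivation:
Input: ((K,(H,J,F,G)),P);
Scanning left-to-right, naming '(' by encounter order:
  pos 0: '(' -> open internal node _0 (depth 1)
  pos 1: '(' -> open internal node _1 (depth 2)
  pos 4: '(' -> open internal node _2 (depth 3)
  pos 12: ')' -> close internal node _2 (now at depth 2)
  pos 13: ')' -> close internal node _1 (now at depth 1)
  pos 16: ')' -> close internal node _0 (now at depth 0)
Total internal nodes: 3
BFS adjacency from root:
  _0: _1 P
  _1: K _2
  _2: H J F G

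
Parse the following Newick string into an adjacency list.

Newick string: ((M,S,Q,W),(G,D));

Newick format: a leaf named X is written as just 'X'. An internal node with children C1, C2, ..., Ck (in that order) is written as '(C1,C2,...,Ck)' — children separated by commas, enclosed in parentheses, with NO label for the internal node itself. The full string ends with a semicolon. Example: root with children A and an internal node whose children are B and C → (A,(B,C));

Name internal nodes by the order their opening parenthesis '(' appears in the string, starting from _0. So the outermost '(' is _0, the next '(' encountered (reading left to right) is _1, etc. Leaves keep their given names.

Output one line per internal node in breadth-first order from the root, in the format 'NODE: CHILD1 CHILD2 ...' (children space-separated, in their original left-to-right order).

Answer: _0: _1 _2
_1: M S Q W
_2: G D

Derivation:
Input: ((M,S,Q,W),(G,D));
Scanning left-to-right, naming '(' by encounter order:
  pos 0: '(' -> open internal node _0 (depth 1)
  pos 1: '(' -> open internal node _1 (depth 2)
  pos 9: ')' -> close internal node _1 (now at depth 1)
  pos 11: '(' -> open internal node _2 (depth 2)
  pos 15: ')' -> close internal node _2 (now at depth 1)
  pos 16: ')' -> close internal node _0 (now at depth 0)
Total internal nodes: 3
BFS adjacency from root:
  _0: _1 _2
  _1: M S Q W
  _2: G D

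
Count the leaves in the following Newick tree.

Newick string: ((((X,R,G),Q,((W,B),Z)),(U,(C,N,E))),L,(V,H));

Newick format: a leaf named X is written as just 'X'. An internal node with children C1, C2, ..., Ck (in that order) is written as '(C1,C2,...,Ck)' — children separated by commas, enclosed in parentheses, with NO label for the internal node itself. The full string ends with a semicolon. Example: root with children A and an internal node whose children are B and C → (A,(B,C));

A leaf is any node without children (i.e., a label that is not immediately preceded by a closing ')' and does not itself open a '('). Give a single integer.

Newick: ((((X,R,G),Q,((W,B),Z)),(U,(C,N,E))),L,(V,H));
Scan left-to-right; a leaf is any maximal label run not followed by '(':
  pos 4: leaf 'X' → count = 1
  pos 6: leaf 'R' → count = 2
  pos 8: leaf 'G' → count = 3
  pos 11: leaf 'Q' → count = 4
  pos 15: leaf 'W' → count = 5
  pos 17: leaf 'B' → count = 6
  pos 20: leaf 'Z' → count = 7
  pos 25: leaf 'U' → count = 8
  pos 28: leaf 'C' → count = 9
  pos 30: leaf 'N' → count = 10
  pos 32: leaf 'E' → count = 11
  pos 37: leaf 'L' → count = 12
  pos 40: leaf 'V' → count = 13
  pos 42: leaf 'H' → count = 14
Total leaves: 14

Answer: 14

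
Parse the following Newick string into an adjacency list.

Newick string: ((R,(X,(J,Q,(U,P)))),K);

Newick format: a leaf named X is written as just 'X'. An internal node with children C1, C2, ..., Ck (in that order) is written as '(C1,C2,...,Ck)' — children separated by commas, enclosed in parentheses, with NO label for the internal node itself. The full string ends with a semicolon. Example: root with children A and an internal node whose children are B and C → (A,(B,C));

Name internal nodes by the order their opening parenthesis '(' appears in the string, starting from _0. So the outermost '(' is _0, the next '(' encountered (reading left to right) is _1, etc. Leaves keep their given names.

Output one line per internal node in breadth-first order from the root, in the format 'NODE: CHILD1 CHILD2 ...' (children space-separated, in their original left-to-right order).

Answer: _0: _1 K
_1: R _2
_2: X _3
_3: J Q _4
_4: U P

Derivation:
Input: ((R,(X,(J,Q,(U,P)))),K);
Scanning left-to-right, naming '(' by encounter order:
  pos 0: '(' -> open internal node _0 (depth 1)
  pos 1: '(' -> open internal node _1 (depth 2)
  pos 4: '(' -> open internal node _2 (depth 3)
  pos 7: '(' -> open internal node _3 (depth 4)
  pos 12: '(' -> open internal node _4 (depth 5)
  pos 16: ')' -> close internal node _4 (now at depth 4)
  pos 17: ')' -> close internal node _3 (now at depth 3)
  pos 18: ')' -> close internal node _2 (now at depth 2)
  pos 19: ')' -> close internal node _1 (now at depth 1)
  pos 22: ')' -> close internal node _0 (now at depth 0)
Total internal nodes: 5
BFS adjacency from root:
  _0: _1 K
  _1: R _2
  _2: X _3
  _3: J Q _4
  _4: U P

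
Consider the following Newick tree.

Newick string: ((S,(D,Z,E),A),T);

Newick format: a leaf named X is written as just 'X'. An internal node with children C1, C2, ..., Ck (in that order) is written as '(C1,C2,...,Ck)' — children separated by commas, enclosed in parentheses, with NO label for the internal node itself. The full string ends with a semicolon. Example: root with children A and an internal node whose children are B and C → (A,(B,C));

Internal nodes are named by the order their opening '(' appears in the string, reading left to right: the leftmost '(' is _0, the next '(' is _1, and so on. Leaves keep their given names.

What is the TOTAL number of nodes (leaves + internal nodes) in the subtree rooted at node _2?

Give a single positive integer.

Answer: 4

Derivation:
Newick: ((S,(D,Z,E),A),T);
Locate _2: it is the '(' at position 4 (the 3rd '(' reading left to right).
Query: subtree rooted at _2
_2: subtree_size = 1 + 3
  D: subtree_size = 1 + 0
  Z: subtree_size = 1 + 0
  E: subtree_size = 1 + 0
Total subtree size of _2: 4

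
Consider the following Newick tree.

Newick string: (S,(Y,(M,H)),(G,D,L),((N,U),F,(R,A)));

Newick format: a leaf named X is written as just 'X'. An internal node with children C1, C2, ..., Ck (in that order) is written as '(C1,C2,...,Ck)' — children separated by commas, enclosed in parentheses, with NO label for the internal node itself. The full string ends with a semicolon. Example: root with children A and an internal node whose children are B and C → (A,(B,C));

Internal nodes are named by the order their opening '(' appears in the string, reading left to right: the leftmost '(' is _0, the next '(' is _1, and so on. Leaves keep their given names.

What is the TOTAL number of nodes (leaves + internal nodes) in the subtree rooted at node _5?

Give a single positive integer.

Newick: (S,(Y,(M,H)),(G,D,L),((N,U),F,(R,A)));
Locate _5: it is the '(' at position 22 (the 6th '(' reading left to right).
Query: subtree rooted at _5
_5: subtree_size = 1 + 2
  N: subtree_size = 1 + 0
  U: subtree_size = 1 + 0
Total subtree size of _5: 3

Answer: 3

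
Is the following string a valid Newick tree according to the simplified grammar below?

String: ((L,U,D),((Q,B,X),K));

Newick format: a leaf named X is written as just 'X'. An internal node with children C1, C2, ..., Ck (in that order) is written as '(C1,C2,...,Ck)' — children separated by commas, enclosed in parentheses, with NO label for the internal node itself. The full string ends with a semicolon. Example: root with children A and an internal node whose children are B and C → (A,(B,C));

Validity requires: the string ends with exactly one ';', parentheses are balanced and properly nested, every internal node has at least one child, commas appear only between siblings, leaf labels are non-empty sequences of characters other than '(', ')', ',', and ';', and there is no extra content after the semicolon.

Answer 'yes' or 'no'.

Answer: yes

Derivation:
Input: ((L,U,D),((Q,B,X),K));
Paren balance: 4 '(' vs 4 ')' OK
Ends with single ';': True
Full parse: OK
Valid: True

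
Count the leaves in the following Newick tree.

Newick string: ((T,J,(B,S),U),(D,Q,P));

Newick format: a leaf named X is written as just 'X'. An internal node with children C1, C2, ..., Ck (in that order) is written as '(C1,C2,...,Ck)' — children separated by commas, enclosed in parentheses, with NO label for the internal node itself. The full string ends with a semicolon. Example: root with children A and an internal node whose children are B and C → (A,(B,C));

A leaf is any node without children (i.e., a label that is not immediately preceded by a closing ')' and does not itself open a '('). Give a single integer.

Answer: 8

Derivation:
Newick: ((T,J,(B,S),U),(D,Q,P));
Scan left-to-right; a leaf is any maximal label run not followed by '(':
  pos 2: leaf 'T' → count = 1
  pos 4: leaf 'J' → count = 2
  pos 7: leaf 'B' → count = 3
  pos 9: leaf 'S' → count = 4
  pos 12: leaf 'U' → count = 5
  pos 16: leaf 'D' → count = 6
  pos 18: leaf 'Q' → count = 7
  pos 20: leaf 'P' → count = 8
Total leaves: 8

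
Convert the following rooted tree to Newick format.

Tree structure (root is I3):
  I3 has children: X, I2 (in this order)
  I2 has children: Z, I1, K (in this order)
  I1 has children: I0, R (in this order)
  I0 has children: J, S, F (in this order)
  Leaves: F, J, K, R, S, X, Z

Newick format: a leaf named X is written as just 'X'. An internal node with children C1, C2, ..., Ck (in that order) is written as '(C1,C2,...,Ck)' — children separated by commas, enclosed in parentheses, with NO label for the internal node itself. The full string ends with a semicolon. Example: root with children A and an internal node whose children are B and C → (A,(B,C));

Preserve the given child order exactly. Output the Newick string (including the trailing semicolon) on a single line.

internal I3 with children ['X', 'I2']
  leaf 'X' → 'X'
  internal I2 with children ['Z', 'I1', 'K']
    leaf 'Z' → 'Z'
    internal I1 with children ['I0', 'R']
      internal I0 with children ['J', 'S', 'F']
        leaf 'J' → 'J'
        leaf 'S' → 'S'
        leaf 'F' → 'F'
      → '(J,S,F)'
      leaf 'R' → 'R'
    → '((J,S,F),R)'
    leaf 'K' → 'K'
  → '(Z,((J,S,F),R),K)'
→ '(X,(Z,((J,S,F),R),K))'
Final: (X,(Z,((J,S,F),R),K));

Answer: (X,(Z,((J,S,F),R),K));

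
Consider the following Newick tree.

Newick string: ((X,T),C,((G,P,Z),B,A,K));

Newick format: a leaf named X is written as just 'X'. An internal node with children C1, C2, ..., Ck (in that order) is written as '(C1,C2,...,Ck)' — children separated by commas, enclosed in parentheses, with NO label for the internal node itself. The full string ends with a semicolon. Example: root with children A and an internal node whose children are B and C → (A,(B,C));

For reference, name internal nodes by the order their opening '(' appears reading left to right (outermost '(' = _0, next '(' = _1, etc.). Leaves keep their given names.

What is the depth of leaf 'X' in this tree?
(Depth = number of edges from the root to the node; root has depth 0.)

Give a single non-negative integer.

Newick: ((X,T),C,((G,P,Z),B,A,K));
Naming internals by '(' encounter order: outermost '(' = _0, next = _1, ...
Query node: X
Path from root: _0 -> _1 -> X
Depth of X: 2 (number of edges from root)

Answer: 2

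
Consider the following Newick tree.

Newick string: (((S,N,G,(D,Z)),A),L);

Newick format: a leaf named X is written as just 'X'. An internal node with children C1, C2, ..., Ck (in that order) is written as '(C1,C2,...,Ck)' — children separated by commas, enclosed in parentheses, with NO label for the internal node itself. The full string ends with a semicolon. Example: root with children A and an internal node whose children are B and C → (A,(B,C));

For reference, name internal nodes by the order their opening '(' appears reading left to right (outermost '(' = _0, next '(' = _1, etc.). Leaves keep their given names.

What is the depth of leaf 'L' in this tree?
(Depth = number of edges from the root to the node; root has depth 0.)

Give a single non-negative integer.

Newick: (((S,N,G,(D,Z)),A),L);
Naming internals by '(' encounter order: outermost '(' = _0, next = _1, ...
Query node: L
Path from root: _0 -> L
Depth of L: 1 (number of edges from root)

Answer: 1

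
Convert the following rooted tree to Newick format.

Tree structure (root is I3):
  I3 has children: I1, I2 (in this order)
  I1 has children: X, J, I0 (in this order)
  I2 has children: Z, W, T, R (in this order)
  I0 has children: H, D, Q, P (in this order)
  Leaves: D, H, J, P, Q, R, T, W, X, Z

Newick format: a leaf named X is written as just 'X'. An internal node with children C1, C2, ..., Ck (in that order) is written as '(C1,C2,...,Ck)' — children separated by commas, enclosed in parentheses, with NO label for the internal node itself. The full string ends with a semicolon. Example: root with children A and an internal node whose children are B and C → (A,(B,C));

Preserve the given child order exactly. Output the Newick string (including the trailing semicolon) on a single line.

internal I3 with children ['I1', 'I2']
  internal I1 with children ['X', 'J', 'I0']
    leaf 'X' → 'X'
    leaf 'J' → 'J'
    internal I0 with children ['H', 'D', 'Q', 'P']
      leaf 'H' → 'H'
      leaf 'D' → 'D'
      leaf 'Q' → 'Q'
      leaf 'P' → 'P'
    → '(H,D,Q,P)'
  → '(X,J,(H,D,Q,P))'
  internal I2 with children ['Z', 'W', 'T', 'R']
    leaf 'Z' → 'Z'
    leaf 'W' → 'W'
    leaf 'T' → 'T'
    leaf 'R' → 'R'
  → '(Z,W,T,R)'
→ '((X,J,(H,D,Q,P)),(Z,W,T,R))'
Final: ((X,J,(H,D,Q,P)),(Z,W,T,R));

Answer: ((X,J,(H,D,Q,P)),(Z,W,T,R));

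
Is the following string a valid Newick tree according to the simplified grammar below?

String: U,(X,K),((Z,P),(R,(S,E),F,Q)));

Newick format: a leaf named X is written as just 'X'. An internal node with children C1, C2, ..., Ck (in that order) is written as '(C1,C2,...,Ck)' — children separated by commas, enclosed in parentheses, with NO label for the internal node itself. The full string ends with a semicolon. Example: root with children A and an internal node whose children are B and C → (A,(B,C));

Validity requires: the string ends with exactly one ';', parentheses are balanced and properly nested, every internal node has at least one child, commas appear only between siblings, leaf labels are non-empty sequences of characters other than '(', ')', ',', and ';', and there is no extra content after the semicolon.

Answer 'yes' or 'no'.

Input: U,(X,K),((Z,P),(R,(S,E),F,Q)));
Paren balance: 5 '(' vs 6 ')' MISMATCH
Ends with single ';': True
Full parse: FAILS (extra content after tree at pos 1)
Valid: False

Answer: no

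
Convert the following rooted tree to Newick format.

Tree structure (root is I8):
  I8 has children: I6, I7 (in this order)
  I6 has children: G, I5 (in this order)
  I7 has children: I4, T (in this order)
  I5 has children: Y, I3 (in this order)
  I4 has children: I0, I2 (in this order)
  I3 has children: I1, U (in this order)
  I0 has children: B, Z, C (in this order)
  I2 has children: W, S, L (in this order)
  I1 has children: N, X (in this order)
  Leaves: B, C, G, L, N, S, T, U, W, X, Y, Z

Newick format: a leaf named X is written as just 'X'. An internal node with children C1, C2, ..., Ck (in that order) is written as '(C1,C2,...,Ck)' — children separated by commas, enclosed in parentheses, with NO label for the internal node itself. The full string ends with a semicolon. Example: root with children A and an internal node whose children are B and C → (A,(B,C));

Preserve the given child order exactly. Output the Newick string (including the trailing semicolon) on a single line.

Answer: ((G,(Y,((N,X),U))),(((B,Z,C),(W,S,L)),T));

Derivation:
internal I8 with children ['I6', 'I7']
  internal I6 with children ['G', 'I5']
    leaf 'G' → 'G'
    internal I5 with children ['Y', 'I3']
      leaf 'Y' → 'Y'
      internal I3 with children ['I1', 'U']
        internal I1 with children ['N', 'X']
          leaf 'N' → 'N'
          leaf 'X' → 'X'
        → '(N,X)'
        leaf 'U' → 'U'
      → '((N,X),U)'
    → '(Y,((N,X),U))'
  → '(G,(Y,((N,X),U)))'
  internal I7 with children ['I4', 'T']
    internal I4 with children ['I0', 'I2']
      internal I0 with children ['B', 'Z', 'C']
        leaf 'B' → 'B'
        leaf 'Z' → 'Z'
        leaf 'C' → 'C'
      → '(B,Z,C)'
      internal I2 with children ['W', 'S', 'L']
        leaf 'W' → 'W'
        leaf 'S' → 'S'
        leaf 'L' → 'L'
      → '(W,S,L)'
    → '((B,Z,C),(W,S,L))'
    leaf 'T' → 'T'
  → '(((B,Z,C),(W,S,L)),T)'
→ '((G,(Y,((N,X),U))),(((B,Z,C),(W,S,L)),T))'
Final: ((G,(Y,((N,X),U))),(((B,Z,C),(W,S,L)),T));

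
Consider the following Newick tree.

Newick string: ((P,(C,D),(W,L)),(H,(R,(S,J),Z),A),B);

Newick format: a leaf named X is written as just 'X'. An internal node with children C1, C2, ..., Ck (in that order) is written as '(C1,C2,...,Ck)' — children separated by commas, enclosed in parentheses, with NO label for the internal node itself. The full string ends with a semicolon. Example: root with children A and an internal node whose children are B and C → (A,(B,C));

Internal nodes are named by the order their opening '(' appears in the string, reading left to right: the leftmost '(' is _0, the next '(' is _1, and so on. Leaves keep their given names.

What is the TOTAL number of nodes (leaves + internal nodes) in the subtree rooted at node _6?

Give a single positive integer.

Answer: 3

Derivation:
Newick: ((P,(C,D),(W,L)),(H,(R,(S,J),Z),A),B);
Locate _6: it is the '(' at position 23 (the 7th '(' reading left to right).
Query: subtree rooted at _6
_6: subtree_size = 1 + 2
  S: subtree_size = 1 + 0
  J: subtree_size = 1 + 0
Total subtree size of _6: 3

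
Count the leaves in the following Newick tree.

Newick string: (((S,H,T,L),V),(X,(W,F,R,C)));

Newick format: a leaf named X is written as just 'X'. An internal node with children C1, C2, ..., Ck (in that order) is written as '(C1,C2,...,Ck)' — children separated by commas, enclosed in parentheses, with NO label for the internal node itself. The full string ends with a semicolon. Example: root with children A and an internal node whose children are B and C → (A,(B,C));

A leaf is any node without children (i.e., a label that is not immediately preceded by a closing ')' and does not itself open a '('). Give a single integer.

Answer: 10

Derivation:
Newick: (((S,H,T,L),V),(X,(W,F,R,C)));
Scan left-to-right; a leaf is any maximal label run not followed by '(':
  pos 3: leaf 'S' → count = 1
  pos 5: leaf 'H' → count = 2
  pos 7: leaf 'T' → count = 3
  pos 9: leaf 'L' → count = 4
  pos 12: leaf 'V' → count = 5
  pos 16: leaf 'X' → count = 6
  pos 19: leaf 'W' → count = 7
  pos 21: leaf 'F' → count = 8
  pos 23: leaf 'R' → count = 9
  pos 25: leaf 'C' → count = 10
Total leaves: 10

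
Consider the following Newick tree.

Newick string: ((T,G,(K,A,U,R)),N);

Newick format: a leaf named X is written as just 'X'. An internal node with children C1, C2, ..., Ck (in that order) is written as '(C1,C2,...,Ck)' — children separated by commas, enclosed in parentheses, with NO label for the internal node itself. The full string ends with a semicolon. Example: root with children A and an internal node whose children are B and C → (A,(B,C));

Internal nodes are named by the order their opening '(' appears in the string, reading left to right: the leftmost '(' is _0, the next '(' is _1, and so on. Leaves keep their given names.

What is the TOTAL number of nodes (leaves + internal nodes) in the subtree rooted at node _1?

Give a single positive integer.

Answer: 8

Derivation:
Newick: ((T,G,(K,A,U,R)),N);
Locate _1: it is the '(' at position 1 (the 2nd '(' reading left to right).
Query: subtree rooted at _1
_1: subtree_size = 1 + 7
  T: subtree_size = 1 + 0
  G: subtree_size = 1 + 0
  _2: subtree_size = 1 + 4
    K: subtree_size = 1 + 0
    A: subtree_size = 1 + 0
    U: subtree_size = 1 + 0
    R: subtree_size = 1 + 0
Total subtree size of _1: 8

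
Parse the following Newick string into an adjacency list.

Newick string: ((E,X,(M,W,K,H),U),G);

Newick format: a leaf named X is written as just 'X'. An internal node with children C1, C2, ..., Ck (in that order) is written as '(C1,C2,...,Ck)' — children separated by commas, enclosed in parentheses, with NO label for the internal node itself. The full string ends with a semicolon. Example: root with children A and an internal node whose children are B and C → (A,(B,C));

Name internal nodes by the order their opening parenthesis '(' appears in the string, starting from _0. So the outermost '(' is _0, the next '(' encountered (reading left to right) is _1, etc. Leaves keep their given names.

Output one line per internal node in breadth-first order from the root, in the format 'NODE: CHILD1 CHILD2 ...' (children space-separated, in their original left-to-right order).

Answer: _0: _1 G
_1: E X _2 U
_2: M W K H

Derivation:
Input: ((E,X,(M,W,K,H),U),G);
Scanning left-to-right, naming '(' by encounter order:
  pos 0: '(' -> open internal node _0 (depth 1)
  pos 1: '(' -> open internal node _1 (depth 2)
  pos 6: '(' -> open internal node _2 (depth 3)
  pos 14: ')' -> close internal node _2 (now at depth 2)
  pos 17: ')' -> close internal node _1 (now at depth 1)
  pos 20: ')' -> close internal node _0 (now at depth 0)
Total internal nodes: 3
BFS adjacency from root:
  _0: _1 G
  _1: E X _2 U
  _2: M W K H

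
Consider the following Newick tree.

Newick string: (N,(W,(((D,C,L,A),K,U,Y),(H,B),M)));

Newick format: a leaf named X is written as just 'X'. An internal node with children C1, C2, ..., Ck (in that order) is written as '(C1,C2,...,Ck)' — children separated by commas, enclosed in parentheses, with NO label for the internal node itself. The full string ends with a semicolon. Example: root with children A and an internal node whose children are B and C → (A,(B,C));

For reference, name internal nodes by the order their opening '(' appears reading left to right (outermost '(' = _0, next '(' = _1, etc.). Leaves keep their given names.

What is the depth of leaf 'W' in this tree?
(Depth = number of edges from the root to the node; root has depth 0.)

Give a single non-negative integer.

Newick: (N,(W,(((D,C,L,A),K,U,Y),(H,B),M)));
Naming internals by '(' encounter order: outermost '(' = _0, next = _1, ...
Query node: W
Path from root: _0 -> _1 -> W
Depth of W: 2 (number of edges from root)

Answer: 2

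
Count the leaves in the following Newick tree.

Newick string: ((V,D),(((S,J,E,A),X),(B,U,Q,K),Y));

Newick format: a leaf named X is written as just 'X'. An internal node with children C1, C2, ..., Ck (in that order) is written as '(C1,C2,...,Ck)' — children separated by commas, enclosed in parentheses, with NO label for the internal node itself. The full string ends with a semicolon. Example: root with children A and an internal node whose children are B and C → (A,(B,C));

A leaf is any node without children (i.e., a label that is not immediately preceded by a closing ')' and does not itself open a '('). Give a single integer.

Answer: 12

Derivation:
Newick: ((V,D),(((S,J,E,A),X),(B,U,Q,K),Y));
Scan left-to-right; a leaf is any maximal label run not followed by '(':
  pos 2: leaf 'V' → count = 1
  pos 4: leaf 'D' → count = 2
  pos 10: leaf 'S' → count = 3
  pos 12: leaf 'J' → count = 4
  pos 14: leaf 'E' → count = 5
  pos 16: leaf 'A' → count = 6
  pos 19: leaf 'X' → count = 7
  pos 23: leaf 'B' → count = 8
  pos 25: leaf 'U' → count = 9
  pos 27: leaf 'Q' → count = 10
  pos 29: leaf 'K' → count = 11
  pos 32: leaf 'Y' → count = 12
Total leaves: 12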